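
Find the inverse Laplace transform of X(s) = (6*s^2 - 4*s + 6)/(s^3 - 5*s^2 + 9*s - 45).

Factor the denominator: s^3 - 5*s^2 + 9*s - 45 = (s - 5)*(s^2 + 9).
Partial fraction decomposition gives [4/(s - 5)] + [2*s/(s^2 + 9)] + [6/(s^2 + 9)].
Invert each term: 4/(s - 5) ↔ 4e^(5t); 2·s/(s^2 + 9) ↔ 2cos(3t); 2·3/(s^2 + 9) ↔ 2sin(3t).

4*exp(5*t) + 2*sin(3*t) + 2*cos(3*t)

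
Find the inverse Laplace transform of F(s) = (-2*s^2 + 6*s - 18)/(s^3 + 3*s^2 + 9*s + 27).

sin(3*t) + cos(3*t) - 3*exp(-3*t)

Factor the denominator: s^3 + 3*s^2 + 9*s + 27 = (s + 3)*(s^2 + 9).
Partial fraction decomposition gives [-3/(s + 3)] + [s/(s^2 + 9)] + [3/(s^2 + 9)].
Invert each term: -3/(s + 3) ↔ -3e^(-3t); 1·s/(s^2 + 9) ↔ cos(3t); 1·3/(s^2 + 9) ↔ sin(3t).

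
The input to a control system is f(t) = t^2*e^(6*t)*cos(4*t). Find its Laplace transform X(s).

L{cos(4t)} = s/(s^2 + 16).
Multiplying by e^(6t) shifts s → s - 6, so L{e^(6*t)*cos(4*t)} = (s - 6)/((s - 6)^2 + 16).
Then apply L{t^2·g(t)} = (-1)^2 d^2/ds^2[G(s)] with G(s) = (s - 6)/((s - 6)^2 + 16):
differentiating 2 times and applying the sign gives 2*(s - 6)*(s^2 - 12*s - 12)/(s^2 - 12*s + 52)^3.

X(s) = 2*(s - 6)*(s^2 - 12*s - 12)/(s^2 - 12*s + 52)^3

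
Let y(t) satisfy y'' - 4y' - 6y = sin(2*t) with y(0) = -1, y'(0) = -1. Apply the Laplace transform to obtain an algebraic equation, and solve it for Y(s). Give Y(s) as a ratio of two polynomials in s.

Y(s) = (-s^3 + 3*s^2 - 4*s + 14)/(s^4 - 4*s^3 - 2*s^2 - 16*s - 24)

Apply the Laplace transform to the equation.
With L{y''} = s^2 Y - s·y(0) - y'(0) and L{y'} = sY - y(0), with y(0) = -1, y'(0) = -1: the LHS transforms to (s^2 - 4*s - 6)Y - (-s + 3).
The right side is L{sin(2*t)} = 2/(s^2 + 4).
So (s^2 - 4*s - 6)Y = 2/(s^2 + 4) + (-s + 3).
Isolate Y and clear denominators.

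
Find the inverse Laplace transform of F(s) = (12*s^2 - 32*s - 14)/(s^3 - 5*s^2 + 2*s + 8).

5*exp(4*t) + 5*exp(2*t) + 2*exp(-t)

Factor the denominator: s^3 - 5*s^2 + 2*s + 8 = (s - 4)*(s - 2)*(s + 1).
Partial fraction decomposition gives [5/(s - 4)] + [2/(s + 1)] + [5/(s - 2)].
Invert each term: 5/(s - 4) ↔ 5e^(4t); 2/(s + 1) ↔ 2e^(-t); 5/(s - 2) ↔ 5e^(2t).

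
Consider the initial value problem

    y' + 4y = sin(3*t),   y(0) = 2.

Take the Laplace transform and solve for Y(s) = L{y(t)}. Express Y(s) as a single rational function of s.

Y(s) = (2*s^2 + 21)/(s^3 + 4*s^2 + 9*s + 36)

Transform both sides with L{·}.
Using L{y'} = sY - y(0) = sY - 2, the left side becomes (s + 4)Y - (2).
The right side is L{sin(3*t)} = 3/(s^2 + 9).
So (s + 4)Y = 3/(s^2 + 9) + (2).
Divide through and combine into a single rational function.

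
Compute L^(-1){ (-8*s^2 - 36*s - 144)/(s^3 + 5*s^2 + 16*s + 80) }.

-4*sin(4*t) - 4*cos(4*t) - 4*exp(-5*t)

Factor the denominator: s^3 + 5*s^2 + 16*s + 80 = (s + 5)*(s^2 + 16).
Partial fraction decomposition gives [-4/(s + 5)] + [-4*s/(s^2 + 16)] + [-16/(s^2 + 16)].
Invert each term: -4/(s + 5) ↔ -4e^(-5t); -4·s/(s^2 + 16) ↔ -4cos(4t); -4·4/(s^2 + 16) ↔ -4sin(4t).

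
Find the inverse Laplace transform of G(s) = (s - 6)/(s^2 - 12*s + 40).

Rewrite the denominator: s^2 - 12*s + 40 = (s - 6)^2 + 4.
The form in (s - 6) signals a first-shifting-theorem factor e^(6t).
Since L{cos(2t)} = s/(s^2 + 4), the inverse is e^(6*t)*cos(2*t).

exp(6*t)*cos(2*t)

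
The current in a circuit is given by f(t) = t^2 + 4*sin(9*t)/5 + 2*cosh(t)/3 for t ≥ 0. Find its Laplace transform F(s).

F(s) = 2*s/(3*(s^2 - 1)) + 36/(5*(s^2 + 81)) + 2/s^3

The transform is linear, so treat each term independently.
L{t^2} = 2!/s^3 = 2/s^3; (4/5)·[L{sin(9t)} = 9/(s^2 + 81)]; (2/3)·[L{cosh(t)} = s/(s^2 - 1)].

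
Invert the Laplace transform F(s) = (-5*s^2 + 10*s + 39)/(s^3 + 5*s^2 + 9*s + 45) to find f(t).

Factor the denominator: s^3 + 5*s^2 + 9*s + 45 = (s + 5)*(s^2 + 9).
Partial fraction decomposition gives [-4/(s + 5)] + [-s/(s^2 + 9)] + [15/(s^2 + 9)].
Invert each term: -4/(s + 5) ↔ -4e^(-5t); -1·s/(s^2 + 9) ↔ -cos(3t); 5·3/(s^2 + 9) ↔ 5sin(3t).

f(t) = 5*sin(3*t) - cos(3*t) - 4*exp(-5*t)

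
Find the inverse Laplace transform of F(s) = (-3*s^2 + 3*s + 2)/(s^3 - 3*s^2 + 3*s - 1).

t^2*exp(t) - 3*t*exp(t) - 3*exp(t)

Factor the denominator: s^3 - 3*s^2 + 3*s - 1 = (s - 1)^3.
Partial fraction decomposition gives [-3/(s - 1)] + [-3/(s - 1)^2] + [2/(s - 1)^3].
Invert each term: -3/(s - 1) ↔ -3e^(t); -3/(s - 1)^2 ↔ -3t·e^(t); 2/(s - 1)^3 ↔ (1)t^2·e^(t).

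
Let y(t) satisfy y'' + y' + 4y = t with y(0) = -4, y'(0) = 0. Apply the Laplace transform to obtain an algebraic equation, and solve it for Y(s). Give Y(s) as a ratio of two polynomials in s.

Y(s) = (-4*s^3 - 4*s^2 + 1)/(s^4 + s^3 + 4*s^2)

Laplace-transform each side.
The derivative rules (L{y''} = s^2 Y - s·y(0) - y'(0) and L{y'} = sY - y(0), with y(0) = -4, y'(0) = 0) turn the left side into (s^2 + s + 4)Y - (-4*s - 4).
The right side is L{t} = s^(-2).
So (s^2 + s + 4)Y = s^(-2) + (-4*s - 4).
Solve for Y(s) and write it as one ratio of polynomials.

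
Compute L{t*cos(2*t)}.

(s - 2)*(s + 2)/(s^2 + 4)^2

L{cos(2t)} = s/(s^2 + 4).
Then apply L{t·g(t)} = -d/ds[H(s)] with H(s) = s/(s^2 + 4):
differentiating 1 time and applying the sign gives (s - 2)*(s + 2)/(s^2 + 4)^2.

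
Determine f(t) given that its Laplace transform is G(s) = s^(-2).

f(t) = t

Since L{t} = 1!/s^2 = 1/s^2, the inverse is t.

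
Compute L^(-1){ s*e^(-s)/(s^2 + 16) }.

Heaviside(t - 1)*(cos(4*t - 4))

The factor e^(-s) signals a time shift by c = 1 (second shifting theorem).
L{cos(4t)} = s/(s^2 + 16), so L^-1{s/(s^2 + 16)} = cos(4*t).
Hence the inverse is u(t - 1) times that function evaluated at t - 1.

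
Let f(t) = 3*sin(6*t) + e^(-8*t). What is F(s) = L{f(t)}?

F(s) = 18/(s^2 + 36) + 1/(s + 8)

By linearity of the Laplace transform, transform each term separately.
L{e^(-8t)} = 1/(s + 8); (3)·[L{sin(6t)} = 6/(s^2 + 36)].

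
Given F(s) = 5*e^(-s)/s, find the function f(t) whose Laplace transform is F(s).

f(t) = Heaviside(t - 1)*(5)

The factor e^(-s) signals a time shift by c = 1 (second shifting theorem).
L{5} = 5/s, so L^-1{5/s} = 5.
Hence the inverse is u(t - 1) times that function evaluated at t - 1.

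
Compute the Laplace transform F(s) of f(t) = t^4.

F(s) = 24/s^5

L{t^4} = 4!/s^5 = 24/s^5.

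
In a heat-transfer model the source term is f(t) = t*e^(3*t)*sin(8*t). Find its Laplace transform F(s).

F(s) = 16*(s - 3)/(s^2 - 6*s + 73)^2

L{sin(8t)} = 8/(s^2 + 64).
Multiplying by e^(3t) shifts s → s - 3, so L{e^(3*t)*sin(8*t)} = 8/((s - 3)^2 + 64).
Then apply L{t·g(t)} = -d/ds[G(s)] with G(s) = 8/((s - 3)^2 + 64):
differentiating 1 time and applying the sign gives 16*(s - 3)/(s^2 - 6*s + 73)^2.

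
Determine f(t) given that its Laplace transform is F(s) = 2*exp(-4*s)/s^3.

f(t) = Heaviside(t - 4)*((t - 4)^2)

The factor e^(-4s) signals a time shift by c = 4 (second shifting theorem).
L{t^2} = 2!/s^3 = 2/s^3, so L^-1{2/s^3} = t^2.
Hence the inverse is u(t - 4) times that function evaluated at t - 4.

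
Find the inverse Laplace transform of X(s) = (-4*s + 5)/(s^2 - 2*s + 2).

Complete the square in the denominator: s^2 - 2*s + 2 = (s - 1)^2 + 1^2.
Split the numerator to match: -4*s + 5 = -4·(s - 1) + 1·1.
Invert each term: -4·(s - 1)/((s - 1)^2 + 1) ↔ -4e^(t)cos(t); 1·1/((s - 1)^2 + 1) ↔ e^(t)sin(t).

exp(t)*sin(t) - 4*exp(t)*cos(t)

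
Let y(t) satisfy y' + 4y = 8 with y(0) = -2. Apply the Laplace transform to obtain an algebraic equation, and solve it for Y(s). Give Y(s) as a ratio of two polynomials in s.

Y(s) = (-2*s + 8)/(s^2 + 4*s)

Take the Laplace transform of both sides.
With L{y'} = sY - y(0) = sY - (-2): the LHS transforms to (s + 4)Y - (-2).
The right side is L{8} = 8/s.
So (s + 4)Y = 8/s + (-2).
Divide through and combine into a single rational function.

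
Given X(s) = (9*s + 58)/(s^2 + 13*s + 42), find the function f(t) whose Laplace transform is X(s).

f(t) = 4*exp(-6*t) + 5*exp(-7*t)

Factor the denominator: s^2 + 13*s + 42 = (s + 6)*(s + 7).
Partial fraction decomposition gives [5/(s + 7)] + [4/(s + 6)].
Invert each term: 5/(s + 7) ↔ 5e^(-7t); 4/(s + 6) ↔ 4e^(-6t).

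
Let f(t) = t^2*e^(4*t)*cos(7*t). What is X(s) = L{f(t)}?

X(s) = 2*(s - 4)*(s^2 - 8*s - 131)/(s^2 - 8*s + 65)^3

L{cos(7t)} = s/(s^2 + 49).
Multiplying by e^(4t) shifts s → s - 4, so L{e^(4*t)*cos(7*t)} = (s - 4)/((s - 4)^2 + 49).
Then apply L{t^2·g(t)} = (-1)^2 d^2/ds^2[G(s)] with G(s) = (s - 4)/((s - 4)^2 + 49):
differentiating 2 times and applying the sign gives 2*(s - 4)*(s^2 - 8*s - 131)/(s^2 - 8*s + 65)^3.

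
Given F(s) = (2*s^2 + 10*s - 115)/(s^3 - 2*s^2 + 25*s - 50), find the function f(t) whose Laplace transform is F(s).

Factor the denominator: s^3 - 2*s^2 + 25*s - 50 = (s - 2)*(s^2 + 25).
Partial fraction decomposition gives [-3/(s - 2)] + [5*s/(s^2 + 25)] + [20/(s^2 + 25)].
Invert each term: -3/(s - 2) ↔ -3e^(2t); 5·s/(s^2 + 25) ↔ 5cos(5t); 4·5/(s^2 + 25) ↔ 4sin(5t).

f(t) = -3*exp(2*t) + 4*sin(5*t) + 5*cos(5*t)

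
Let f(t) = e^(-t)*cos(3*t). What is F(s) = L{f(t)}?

F(s) = (s + 1)/((s + 1)^2 + 9)

L{cos(3t)} = s/(s^2 + 9).
By the first shifting theorem, multiplying by e^(-t) replaces s with s + 1.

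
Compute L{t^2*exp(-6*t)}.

L{e^(-6t)} = 1/(s + 6).
Then apply L{t^2·g(t)} = (-1)^2 d^2/ds^2[H(s)] with H(s) = 1/(s + 6):
differentiating 2 times and applying the sign gives 2/(s + 6)^3.

2/(s + 6)^3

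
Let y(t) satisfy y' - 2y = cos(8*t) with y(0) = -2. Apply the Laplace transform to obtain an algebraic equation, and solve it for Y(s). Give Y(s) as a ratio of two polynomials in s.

Transform both sides with L{·}.
Using L{y'} = sY - y(0) = sY - (-2), the left side becomes (s - 2)Y - (-2).
The right side is L{cos(8*t)} = s/(s^2 + 64).
So (s - 2)Y = s/(s^2 + 64) + (-2).
Solve for Y(s) and write it as one ratio of polynomials.

Y(s) = (-2*s^2 + s - 128)/(s^3 - 2*s^2 + 64*s - 128)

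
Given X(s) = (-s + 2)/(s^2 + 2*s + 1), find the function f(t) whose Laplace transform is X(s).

f(t) = 3*t*exp(-t) - exp(-t)

Factor the denominator: s^2 + 2*s + 1 = (s + 1)^2.
Partial fraction decomposition gives [-1/(s + 1)] + [3/(s + 1)^2].
Invert each term: -1/(s + 1) ↔ -e^(-t); 3/(s + 1)^2 ↔ 3t·e^(-t).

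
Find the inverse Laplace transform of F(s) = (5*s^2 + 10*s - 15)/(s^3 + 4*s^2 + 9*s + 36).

Factor the denominator: s^3 + 4*s^2 + 9*s + 36 = (s + 4)*(s^2 + 9).
Partial fraction decomposition gives [1/(s + 4)] + [4*s/(s^2 + 9)] + [-6/(s^2 + 9)].
Invert each term: 1/(s + 4) ↔ e^(-4t); 4·s/(s^2 + 9) ↔ 4cos(3t); -2·3/(s^2 + 9) ↔ -2sin(3t).

-2*sin(3*t) + 4*cos(3*t) + exp(-4*t)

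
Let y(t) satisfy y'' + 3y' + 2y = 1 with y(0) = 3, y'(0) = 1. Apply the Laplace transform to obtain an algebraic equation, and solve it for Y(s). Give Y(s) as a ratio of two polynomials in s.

Take the Laplace transform of both sides.
With L{y''} = s^2 Y - s·y(0) - y'(0) and L{y'} = sY - y(0), with y(0) = 3, y'(0) = 1: the LHS transforms to (s^2 + 3*s + 2)Y - (3*s + 10).
The right side is L{1} = 1/s.
So (s^2 + 3*s + 2)Y = 1/s + (3*s + 10).
Solve for Y(s) and write it as one ratio of polynomials.

Y(s) = (3*s^2 + 10*s + 1)/(s^3 + 3*s^2 + 2*s)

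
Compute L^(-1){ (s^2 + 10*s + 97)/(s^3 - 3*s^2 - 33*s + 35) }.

Factor the denominator: s^3 - 3*s^2 - 33*s + 35 = (s - 7)*(s - 1)*(s + 5).
Partial fraction decomposition gives [-3/(s - 1)] + [3/(s - 7)] + [1/(s + 5)].
Invert each term: -3/(s - 1) ↔ -3e^(t); 3/(s - 7) ↔ 3e^(7t); 1/(s + 5) ↔ e^(-5t).

3*exp(7*t) - 3*exp(t) + exp(-5*t)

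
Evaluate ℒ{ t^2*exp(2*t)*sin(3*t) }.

18*(s^2 - 4*s + 1)/(s^2 - 4*s + 13)^3

L{sin(3t)} = 3/(s^2 + 9).
Multiplying by e^(2t) shifts s → s - 2, so L{exp(2*t)*sin(3*t)} = 3/((s - 2)^2 + 9).
Then apply L{t^2·g(t)} = (-1)^2 d^2/ds^2[G(s)] with G(s) = 3/((s - 2)^2 + 9):
differentiating 2 times and applying the sign gives 18*(s^2 - 4*s + 1)/(s^2 - 4*s + 13)^3.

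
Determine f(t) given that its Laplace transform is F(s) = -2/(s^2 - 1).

f(t) = -2*sinh(t)

Since L{sinh(t)} = 1/(s^2 - 1), the inverse is sinh(t), scaled by -2.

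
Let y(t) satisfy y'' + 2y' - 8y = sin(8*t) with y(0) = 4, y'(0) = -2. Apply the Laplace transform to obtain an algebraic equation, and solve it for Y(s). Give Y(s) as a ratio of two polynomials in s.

Y(s) = (4*s^3 + 6*s^2 + 256*s + 392)/(s^4 + 2*s^3 + 56*s^2 + 128*s - 512)

Laplace-transform each side.
With L{y''} = s^2 Y - s·y(0) - y'(0) and L{y'} = sY - y(0), with y(0) = 4, y'(0) = -2: the LHS transforms to (s^2 + 2*s - 8)Y - (4*s + 6).
The right side is L{sin(8*t)} = 8/(s^2 + 64).
So (s^2 + 2*s - 8)Y = 8/(s^2 + 64) + (4*s + 6).
Divide through and combine into a single rational function.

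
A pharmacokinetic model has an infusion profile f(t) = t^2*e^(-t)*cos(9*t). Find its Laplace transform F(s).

F(s) = 2*(s + 1)*(s^2 + 2*s - 242)/(s^2 + 2*s + 82)^3

L{cos(9t)} = s/(s^2 + 81).
Multiplying by e^(-t) shifts s → s + 1, so L{e^(-t)*cos(9*t)} = (s + 1)/((s + 1)^2 + 81).
Then apply L{t^2·g(t)} = (-1)^2 d^2/ds^2[G(s)] with G(s) = (s + 1)/((s + 1)^2 + 81):
differentiating 2 times and applying the sign gives 2*(s + 1)*(s^2 + 2*s - 242)/(s^2 + 2*s + 82)^3.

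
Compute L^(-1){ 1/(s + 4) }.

Since L{e^(-4t)} = 1/(s + 4), the inverse is e^(-4*t).

exp(-4*t)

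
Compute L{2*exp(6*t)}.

L{2} = 2/s.
By the first shifting theorem, multiplying by e^(6t) replaces s with s - 6.

2/(s - 6)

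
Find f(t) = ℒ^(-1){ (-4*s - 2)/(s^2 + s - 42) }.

f(t) = -2*exp(6*t) - 2*exp(-7*t)

Factor the denominator: s^2 + s - 42 = (s - 6)*(s + 7).
Partial fraction decomposition gives [-2/(s + 7)] + [-2/(s - 6)].
Invert each term: -2/(s + 7) ↔ -2e^(-7t); -2/(s - 6) ↔ -2e^(6t).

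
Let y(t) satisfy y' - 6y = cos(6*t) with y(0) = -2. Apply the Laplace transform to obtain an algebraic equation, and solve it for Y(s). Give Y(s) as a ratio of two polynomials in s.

Take the Laplace transform of both sides.
The derivative rules (L{y'} = sY - y(0) = sY - (-2)) turn the left side into (s - 6)Y - (-2).
The right side is L{cos(6*t)} = s/(s^2 + 36).
So (s - 6)Y = s/(s^2 + 36) + (-2).
Divide through and combine into a single rational function.

Y(s) = (-2*s^2 + s - 72)/(s^3 - 6*s^2 + 36*s - 216)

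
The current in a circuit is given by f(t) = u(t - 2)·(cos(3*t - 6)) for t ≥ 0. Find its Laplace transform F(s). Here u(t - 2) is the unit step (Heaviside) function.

By the second shifting theorem, L{u(t - c)·g(t - c)} = e^(-cs)·G(s) with c = 2 and G(s) = L{g(t)}.
L{cos(3t)} = s/(s^2 + 9).

F(s) = s*exp(-2*s)/(s^2 + 9)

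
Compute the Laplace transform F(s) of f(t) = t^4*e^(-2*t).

F(s) = 24/(s + 2)^5

L{t^4} = 4!/s^5 = 24/s^5.
By the first shifting theorem, multiplying by e^(-2t) replaces s with s + 2.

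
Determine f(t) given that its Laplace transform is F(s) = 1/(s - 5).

f(t) = exp(5*t)

Since L{e^(5t)} = 1/(s - 5), the inverse is e^(5*t).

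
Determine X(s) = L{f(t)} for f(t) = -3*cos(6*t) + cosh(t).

X(s) = -3*s/(s^2 + 36) + s/(s^2 - 1)

Apply the Laplace transform termwise.
(-3)·[L{cos(6t)} = s/(s^2 + 36)]; L{cosh(t)} = s/(s^2 - 1).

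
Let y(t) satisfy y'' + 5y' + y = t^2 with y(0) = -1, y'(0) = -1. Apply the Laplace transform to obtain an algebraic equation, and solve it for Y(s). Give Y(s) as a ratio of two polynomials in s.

Take the Laplace transform of both sides.
The derivative rules (L{y''} = s^2 Y - s·y(0) - y'(0) and L{y'} = sY - y(0), with y(0) = -1, y'(0) = -1) turn the left side into (s^2 + 5*s + 1)Y - (-s - 6).
The right side is L{t^2} = 2/s^3.
So (s^2 + 5*s + 1)Y = 2/s^3 + (-s - 6).
Isolate Y and clear denominators.

Y(s) = (-s^4 - 6*s^3 + 2)/(s^5 + 5*s^4 + s^3)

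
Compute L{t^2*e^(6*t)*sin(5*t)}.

L{sin(5t)} = 5/(s^2 + 25).
Multiplying by e^(6t) shifts s → s - 6, so L{e^(6*t)*sin(5*t)} = 5/((s - 6)^2 + 25).
Then apply L{t^2·g(t)} = (-1)^2 d^2/ds^2[G(s)] with G(s) = 5/((s - 6)^2 + 25):
differentiating 2 times and applying the sign gives 10*(3*s^2 - 36*s + 83)/(s^2 - 12*s + 61)^3.

10*(3*s^2 - 36*s + 83)/(s^2 - 12*s + 61)^3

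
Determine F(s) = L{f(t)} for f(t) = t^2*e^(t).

F(s) = 2/(s - 1)^3

L{e^(t)} = 1/(s - 1).
Then apply L{t^2·g(t)} = (-1)^2 d^2/ds^2[G(s)] with G(s) = 1/(s - 1):
differentiating 2 times and applying the sign gives 2/(s - 1)^3.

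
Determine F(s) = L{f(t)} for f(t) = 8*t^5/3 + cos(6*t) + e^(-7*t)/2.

The transform is linear, so treat each term independently.
L{cos(6t)} = s/(s^2 + 36); (8/3)·[L{t^5} = 5!/s^6 = 120/s^6]; (1/2)·[L{e^(-7t)} = 1/(s + 7)].

F(s) = s/(s^2 + 36) + 1/(2*(s + 7)) + 320/s^6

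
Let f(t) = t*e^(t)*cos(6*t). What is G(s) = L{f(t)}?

G(s) = (s - 7)*(s + 5)/(s^2 - 2*s + 37)^2

L{cos(6t)} = s/(s^2 + 36).
Multiplying by e^(t) shifts s → s - 1, so L{e^(t)*cos(6*t)} = (s - 1)/((s - 1)^2 + 36).
Then apply L{t·g(t)} = -d/ds[H(s)] with H(s) = (s - 1)/((s - 1)^2 + 36):
differentiating 1 time and applying the sign gives (s - 7)*(s + 5)/(s^2 - 2*s + 37)^2.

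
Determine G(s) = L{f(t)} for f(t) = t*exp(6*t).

G(s) = (s - 6)^(-2)

L{e^(6t)} = 1/(s - 6).
Then apply L{t·g(t)} = -d/ds[H(s)] with H(s) = 1/(s - 6):
differentiating 1 time and applying the sign gives (s - 6)^(-2).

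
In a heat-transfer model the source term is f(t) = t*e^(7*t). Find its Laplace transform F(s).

F(s) = (s - 7)^(-2)

L{t} = 1!/s^2 = 1/s^2.
By the first shifting theorem, multiplying by e^(7t) replaces s with s - 7.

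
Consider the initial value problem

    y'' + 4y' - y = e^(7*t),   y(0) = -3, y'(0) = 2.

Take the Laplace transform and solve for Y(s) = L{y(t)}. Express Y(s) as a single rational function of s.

Transform both sides with L{·}.
Using L{y''} = s^2 Y - s·y(0) - y'(0) and L{y'} = sY - y(0), with y(0) = -3, y'(0) = 2, the left side becomes (s^2 + 4*s - 1)Y - (-3*s - 10).
The right side is L{e^(7*t)} = 1/(s - 7).
So (s^2 + 4*s - 1)Y = 1/(s - 7) + (-3*s - 10).
Solve for Y(s) and write it as one ratio of polynomials.

Y(s) = (-3*s^2 + 11*s + 71)/(s^3 - 3*s^2 - 29*s + 7)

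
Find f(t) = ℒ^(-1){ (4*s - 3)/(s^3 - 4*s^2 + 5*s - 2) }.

f(t) = -t*exp(t) + 5*exp(2*t) - 5*exp(t)

Factor the denominator: s^3 - 4*s^2 + 5*s - 2 = (s - 2)*(s - 1)^2.
Partial fraction decomposition gives [-5/(s - 1)] + [-1/(s - 1)^2] + [5/(s - 2)].
Invert each term: -5/(s - 1) ↔ -5e^(t); -1/(s - 1)^2 ↔ -t·e^(t); 5/(s - 2) ↔ 5e^(2t).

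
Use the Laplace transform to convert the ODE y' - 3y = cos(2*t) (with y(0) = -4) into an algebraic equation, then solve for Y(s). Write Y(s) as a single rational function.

Y(s) = (-4*s^2 + s - 16)/(s^3 - 3*s^2 + 4*s - 12)

Transform both sides with L{·}.
The derivative rules (L{y'} = sY - y(0) = sY - (-4)) turn the left side into (s - 3)Y - (-4).
The right side is L{cos(2*t)} = s/(s^2 + 4).
So (s - 3)Y = s/(s^2 + 4) + (-4).
Solve for Y(s) and write it as one ratio of polynomials.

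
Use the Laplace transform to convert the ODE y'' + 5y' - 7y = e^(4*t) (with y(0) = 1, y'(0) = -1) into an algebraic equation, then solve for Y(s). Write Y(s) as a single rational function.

Y(s) = (s^2 - 15)/(s^3 + s^2 - 27*s + 28)

Transform both sides with L{·}.
Using L{y''} = s^2 Y - s·y(0) - y'(0) and L{y'} = sY - y(0), with y(0) = 1, y'(0) = -1, the left side becomes (s^2 + 5*s - 7)Y - (s + 4).
The right side is L{e^(4*t)} = 1/(s - 4).
So (s^2 + 5*s - 7)Y = 1/(s - 4) + (s + 4).
Solve for Y(s) and write it as one ratio of polynomials.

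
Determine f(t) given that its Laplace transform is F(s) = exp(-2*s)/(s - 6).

The factor e^(-2s) signals a time shift by c = 2 (second shifting theorem).
L{e^(6t)} = 1/(s - 6), so L^-1{1/(s - 6)} = exp(6*t).
Hence the inverse is u(t - 2) times that function evaluated at t - 2.

f(t) = Heaviside(t - 2)*(exp(6*t - 12))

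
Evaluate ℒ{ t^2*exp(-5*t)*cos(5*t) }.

2*(s + 5)*(s^2 + 10*s - 50)/(s^2 + 10*s + 50)^3

L{cos(5t)} = s/(s^2 + 25).
Multiplying by e^(-5t) shifts s → s + 5, so L{exp(-5*t)*cos(5*t)} = (s + 5)/((s + 5)^2 + 25).
Then apply L{t^2·g(t)} = (-1)^2 d^2/ds^2[H(s)] with H(s) = (s + 5)/((s + 5)^2 + 25):
differentiating 2 times and applying the sign gives 2*(s + 5)*(s^2 + 10*s - 50)/(s^2 + 10*s + 50)^3.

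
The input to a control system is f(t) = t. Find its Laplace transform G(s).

G(s) = s^(-2)

L{t} = 1!/s^2 = 1/s^2.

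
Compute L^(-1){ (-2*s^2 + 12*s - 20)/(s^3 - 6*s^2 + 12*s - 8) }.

-2*t^2*exp(2*t) + 4*t*exp(2*t) - 2*exp(2*t)

Factor the denominator: s^3 - 6*s^2 + 12*s - 8 = (s - 2)^3.
Partial fraction decomposition gives [-2/(s - 2)] + [4/(s - 2)^2] + [-4/(s - 2)^3].
Invert each term: -2/(s - 2) ↔ -2e^(2t); 4/(s - 2)^2 ↔ 4t·e^(2t); -4/(s - 2)^3 ↔ (-2)t^2·e^(2t).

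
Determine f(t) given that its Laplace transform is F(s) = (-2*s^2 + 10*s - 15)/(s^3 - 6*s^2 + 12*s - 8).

f(t) = -3*t^2*exp(2*t)/2 + 2*t*exp(2*t) - 2*exp(2*t)

Factor the denominator: s^3 - 6*s^2 + 12*s - 8 = (s - 2)^3.
Partial fraction decomposition gives [-2/(s - 2)] + [2/(s - 2)^2] + [-3/(s - 2)^3].
Invert each term: -2/(s - 2) ↔ -2e^(2t); 2/(s - 2)^2 ↔ 2t·e^(2t); -3/(s - 2)^3 ↔ (-3/2)t^2·e^(2t).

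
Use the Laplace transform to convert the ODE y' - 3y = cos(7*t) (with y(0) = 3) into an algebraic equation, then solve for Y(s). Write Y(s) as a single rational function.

Y(s) = (3*s^2 + s + 147)/(s^3 - 3*s^2 + 49*s - 147)

Laplace-transform each side.
With L{y'} = sY - y(0) = sY - 3: the LHS transforms to (s - 3)Y - (3).
The right side is L{cos(7*t)} = s/(s^2 + 49).
So (s - 3)Y = s/(s^2 + 49) + (3).
Divide through and combine into a single rational function.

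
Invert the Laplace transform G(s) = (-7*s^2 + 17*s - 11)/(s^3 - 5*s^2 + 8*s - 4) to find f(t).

f(t) = -5*t*exp(2*t) - 6*exp(2*t) - exp(t)

Factor the denominator: s^3 - 5*s^2 + 8*s - 4 = (s - 2)^2*(s - 1).
Partial fraction decomposition gives [-6/(s - 2)] + [-5/(s - 2)^2] + [-1/(s - 1)].
Invert each term: -6/(s - 2) ↔ -6e^(2t); -5/(s - 2)^2 ↔ -5t·e^(2t); -1/(s - 1) ↔ -e^(t).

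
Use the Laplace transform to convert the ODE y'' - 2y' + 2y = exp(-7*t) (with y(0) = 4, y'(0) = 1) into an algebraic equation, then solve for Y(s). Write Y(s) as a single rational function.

Y(s) = (4*s^2 + 21*s - 48)/(s^3 + 5*s^2 - 12*s + 14)

Laplace-transform each side.
With L{y''} = s^2 Y - s·y(0) - y'(0) and L{y'} = sY - y(0), with y(0) = 4, y'(0) = 1: the LHS transforms to (s^2 - 2*s + 2)Y - (4*s - 7).
The right side is L{exp(-7*t)} = 1/(s + 7).
So (s^2 - 2*s + 2)Y = 1/(s + 7) + (4*s - 7).
Solve for Y(s) and write it as one ratio of polynomials.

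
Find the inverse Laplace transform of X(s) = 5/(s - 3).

Since L{e^(3t)} = 1/(s - 3), the inverse is e^(3*t), scaled by 5.

5*exp(3*t)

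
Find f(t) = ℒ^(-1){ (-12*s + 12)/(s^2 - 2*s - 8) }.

Factor the denominator: s^2 - 2*s - 8 = (s - 4)*(s + 2).
Partial fraction decomposition gives [-6/(s + 2)] + [-6/(s - 4)].
Invert each term: -6/(s + 2) ↔ -6e^(-2t); -6/(s - 4) ↔ -6e^(4t).

f(t) = -6*exp(4*t) - 6*exp(-2*t)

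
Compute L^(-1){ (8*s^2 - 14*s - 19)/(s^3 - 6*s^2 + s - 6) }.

5*exp(6*t) + 4*sin(t) + 3*cos(t)

Factor the denominator: s^3 - 6*s^2 + s - 6 = (s - 6)*(s^2 + 1).
Partial fraction decomposition gives [5/(s - 6)] + [3*s/(s^2 + 1)] + [4/(s^2 + 1)].
Invert each term: 5/(s - 6) ↔ 5e^(6t); 3·s/(s^2 + 1) ↔ 3cos(t); 4·1/(s^2 + 1) ↔ 4sin(t).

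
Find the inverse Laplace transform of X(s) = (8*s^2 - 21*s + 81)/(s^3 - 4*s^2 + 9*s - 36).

Factor the denominator: s^3 - 4*s^2 + 9*s - 36 = (s - 4)*(s^2 + 9).
Partial fraction decomposition gives [5/(s - 4)] + [3*s/(s^2 + 9)] + [-9/(s^2 + 9)].
Invert each term: 5/(s - 4) ↔ 5e^(4t); 3·s/(s^2 + 9) ↔ 3cos(3t); -3·3/(s^2 + 9) ↔ -3sin(3t).

5*exp(4*t) - 3*sin(3*t) + 3*cos(3*t)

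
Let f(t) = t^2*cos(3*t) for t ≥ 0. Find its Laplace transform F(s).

L{cos(3t)} = s/(s^2 + 9).
Then apply L{t^2·g(t)} = (-1)^2 d^2/ds^2[G(s)] with G(s) = s/(s^2 + 9):
differentiating 2 times and applying the sign gives 2*s*(s^2 - 27)/(s^2 + 9)^3.

F(s) = 2*s*(s^2 - 27)/(s^2 + 9)^3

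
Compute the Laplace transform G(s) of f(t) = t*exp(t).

G(s) = (s - 1)^(-2)

L{e^(t)} = 1/(s - 1).
Then apply L{t·g(t)} = -d/ds[H(s)] with H(s) = 1/(s - 1):
differentiating 1 time and applying the sign gives (s - 1)^(-2).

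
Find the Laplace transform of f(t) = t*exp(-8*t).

L{e^(-8t)} = 1/(s + 8).
Then apply L{t·g(t)} = -d/ds[H(s)] with H(s) = 1/(s + 8):
differentiating 1 time and applying the sign gives (s + 8)^(-2).

(s + 8)^(-2)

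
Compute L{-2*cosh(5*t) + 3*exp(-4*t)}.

By linearity of the Laplace transform, transform each term separately.
(-2)·[L{cosh(5t)} = s/(s^2 - 25)]; (3)·[L{e^(-4t)} = 1/(s + 4)].

-2*s/(s^2 - 25) + 3/(s + 4)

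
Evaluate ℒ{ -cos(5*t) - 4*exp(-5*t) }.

Apply the Laplace transform termwise.
(-4)·[L{e^(-5t)} = 1/(s + 5)]; (-1)·[L{cos(5t)} = s/(s^2 + 25)].

-s/(s^2 + 25) - 4/(s + 5)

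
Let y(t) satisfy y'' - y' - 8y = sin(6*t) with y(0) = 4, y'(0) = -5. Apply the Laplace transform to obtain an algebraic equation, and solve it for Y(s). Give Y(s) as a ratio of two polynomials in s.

Y(s) = (4*s^3 - 9*s^2 + 144*s - 318)/(s^4 - s^3 + 28*s^2 - 36*s - 288)

Take the Laplace transform of both sides.
The derivative rules (L{y''} = s^2 Y - s·y(0) - y'(0) and L{y'} = sY - y(0), with y(0) = 4, y'(0) = -5) turn the left side into (s^2 - s - 8)Y - (4*s - 9).
The right side is L{sin(6*t)} = 6/(s^2 + 36).
So (s^2 - s - 8)Y = 6/(s^2 + 36) + (4*s - 9).
Solve for Y(s) and write it as one ratio of polynomials.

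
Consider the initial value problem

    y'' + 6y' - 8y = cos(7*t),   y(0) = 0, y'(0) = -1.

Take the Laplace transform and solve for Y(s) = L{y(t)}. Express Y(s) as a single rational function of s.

Take the Laplace transform of both sides.
With L{y''} = s^2 Y - s·y(0) - y'(0) and L{y'} = sY - y(0), with y(0) = 0, y'(0) = -1: the LHS transforms to (s^2 + 6*s - 8)Y - (-1).
The right side is L{cos(7*t)} = s/(s^2 + 49).
So (s^2 + 6*s - 8)Y = s/(s^2 + 49) + (-1).
Divide through and combine into a single rational function.

Y(s) = (-s^2 + s - 49)/(s^4 + 6*s^3 + 41*s^2 + 294*s - 392)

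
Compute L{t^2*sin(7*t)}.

14*(3*s^2 - 49)/(s^2 + 49)^3

L{sin(7t)} = 7/(s^2 + 49).
Then apply L{t^2·g(t)} = (-1)^2 d^2/ds^2[G(s)] with G(s) = 7/(s^2 + 49):
differentiating 2 times and applying the sign gives 14*(3*s^2 - 49)/(s^2 + 49)^3.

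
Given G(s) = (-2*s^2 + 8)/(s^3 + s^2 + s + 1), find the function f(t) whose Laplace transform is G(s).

Factor the denominator: s^3 + s^2 + s + 1 = (s + 1)*(s^2 + 1).
Partial fraction decomposition gives [3/(s + 1)] + [-5*s/(s^2 + 1)] + [5/(s^2 + 1)].
Invert each term: 3/(s + 1) ↔ 3e^(-t); -5·s/(s^2 + 1) ↔ -5cos(t); 5·1/(s^2 + 1) ↔ 5sin(t).

f(t) = 5*sin(t) - 5*cos(t) + 3*exp(-t)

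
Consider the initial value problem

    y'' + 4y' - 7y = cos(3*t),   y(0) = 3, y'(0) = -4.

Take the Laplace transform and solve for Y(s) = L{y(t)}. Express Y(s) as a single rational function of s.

Y(s) = (3*s^3 + 8*s^2 + 28*s + 72)/(s^4 + 4*s^3 + 2*s^2 + 36*s - 63)

Transform both sides with L{·}.
The derivative rules (L{y''} = s^2 Y - s·y(0) - y'(0) and L{y'} = sY - y(0), with y(0) = 3, y'(0) = -4) turn the left side into (s^2 + 4*s - 7)Y - (3*s + 8).
The right side is L{cos(3*t)} = s/(s^2 + 9).
So (s^2 + 4*s - 7)Y = s/(s^2 + 9) + (3*s + 8).
Isolate Y and clear denominators.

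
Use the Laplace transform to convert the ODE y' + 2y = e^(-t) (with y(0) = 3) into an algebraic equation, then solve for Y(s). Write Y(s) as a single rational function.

Take the Laplace transform of both sides.
With L{y'} = sY - y(0) = sY - 3: the LHS transforms to (s + 2)Y - (3).
The right side is L{e^(-t)} = 1/(s + 1).
So (s + 2)Y = 1/(s + 1) + (3).
Divide through and combine into a single rational function.

Y(s) = (3*s + 4)/(s^2 + 3*s + 2)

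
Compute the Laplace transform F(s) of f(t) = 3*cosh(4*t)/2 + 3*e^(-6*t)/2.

By linearity of the Laplace transform, transform each term separately.
(3/2)·[L{e^(-6t)} = 1/(s + 6)]; (3/2)·[L{cosh(4t)} = s/(s^2 - 16)].

F(s) = 3*s/(2*(s^2 - 16)) + 3/(2*(s + 6))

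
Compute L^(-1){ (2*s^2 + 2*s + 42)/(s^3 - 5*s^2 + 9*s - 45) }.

Factor the denominator: s^3 - 5*s^2 + 9*s - 45 = (s - 5)*(s^2 + 9).
Partial fraction decomposition gives [3/(s - 5)] + [-s/(s^2 + 9)] + [-3/(s^2 + 9)].
Invert each term: 3/(s - 5) ↔ 3e^(5t); -1·s/(s^2 + 9) ↔ -cos(3t); -1·3/(s^2 + 9) ↔ -sin(3t).

3*exp(5*t) - sin(3*t) - cos(3*t)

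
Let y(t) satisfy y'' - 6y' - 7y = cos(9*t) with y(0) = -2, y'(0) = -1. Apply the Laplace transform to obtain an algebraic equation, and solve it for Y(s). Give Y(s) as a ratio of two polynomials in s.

Take the Laplace transform of both sides.
With L{y''} = s^2 Y - s·y(0) - y'(0) and L{y'} = sY - y(0), with y(0) = -2, y'(0) = -1: the LHS transforms to (s^2 - 6*s - 7)Y - (-2*s + 11).
The right side is L{cos(9*t)} = s/(s^2 + 81).
So (s^2 - 6*s - 7)Y = s/(s^2 + 81) + (-2*s + 11).
Isolate Y and clear denominators.

Y(s) = (-2*s^3 + 11*s^2 - 161*s + 891)/(s^4 - 6*s^3 + 74*s^2 - 486*s - 567)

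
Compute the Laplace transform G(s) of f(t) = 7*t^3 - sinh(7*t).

G(s) = -7/(s^2 - 49) + 42/s^4

By linearity of the Laplace transform, transform each term separately.
(-1)·[L{sinh(7t)} = 7/(s^2 - 49)]; (7)·[L{t^3} = 3!/s^4 = 6/s^4].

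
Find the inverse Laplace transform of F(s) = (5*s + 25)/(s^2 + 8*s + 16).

5*t*exp(-4*t) + 5*exp(-4*t)

Factor the denominator: s^2 + 8*s + 16 = (s + 4)^2.
Partial fraction decomposition gives [5/(s + 4)] + [5/(s + 4)^2].
Invert each term: 5/(s + 4) ↔ 5e^(-4t); 5/(s + 4)^2 ↔ 5t·e^(-4t).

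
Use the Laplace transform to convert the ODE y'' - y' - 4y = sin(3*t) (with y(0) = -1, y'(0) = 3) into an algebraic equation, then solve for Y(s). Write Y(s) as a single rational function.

Y(s) = (-s^3 + 4*s^2 - 9*s + 39)/(s^4 - s^3 + 5*s^2 - 9*s - 36)

Take the Laplace transform of both sides.
Using L{y''} = s^2 Y - s·y(0) - y'(0) and L{y'} = sY - y(0), with y(0) = -1, y'(0) = 3, the left side becomes (s^2 - s - 4)Y - (-s + 4).
The right side is L{sin(3*t)} = 3/(s^2 + 9).
So (s^2 - s - 4)Y = 3/(s^2 + 9) + (-s + 4).
Isolate Y and clear denominators.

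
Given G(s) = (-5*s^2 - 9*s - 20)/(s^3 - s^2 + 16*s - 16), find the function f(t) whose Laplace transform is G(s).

Factor the denominator: s^3 - s^2 + 16*s - 16 = (s - 1)*(s^2 + 16).
Partial fraction decomposition gives [-2/(s - 1)] + [-3*s/(s^2 + 16)] + [-12/(s^2 + 16)].
Invert each term: -2/(s - 1) ↔ -2e^(t); -3·s/(s^2 + 16) ↔ -3cos(4t); -3·4/(s^2 + 16) ↔ -3sin(4t).

f(t) = -2*exp(t) - 3*sin(4*t) - 3*cos(4*t)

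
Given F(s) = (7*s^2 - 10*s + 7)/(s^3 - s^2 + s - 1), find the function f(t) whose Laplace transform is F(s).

f(t) = 2*exp(t) - 5*sin(t) + 5*cos(t)

Factor the denominator: s^3 - s^2 + s - 1 = (s - 1)*(s^2 + 1).
Partial fraction decomposition gives [2/(s - 1)] + [5*s/(s^2 + 1)] + [-5/(s^2 + 1)].
Invert each term: 2/(s - 1) ↔ 2e^(t); 5·s/(s^2 + 1) ↔ 5cos(t); -5·1/(s^2 + 1) ↔ -5sin(t).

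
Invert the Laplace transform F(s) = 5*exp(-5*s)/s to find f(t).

The factor e^(-5s) signals a time shift by c = 5 (second shifting theorem).
L{5} = 5/s, so L^-1{5/s} = 5.
Hence the inverse is u(t - 5) times that function evaluated at t - 5.

f(t) = Heaviside(t - 5)*(5)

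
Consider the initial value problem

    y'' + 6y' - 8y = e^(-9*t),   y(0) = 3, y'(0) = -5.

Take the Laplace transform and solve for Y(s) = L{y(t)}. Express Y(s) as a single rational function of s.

Y(s) = (3*s^2 + 40*s + 118)/(s^3 + 15*s^2 + 46*s - 72)

Laplace-transform each side.
The derivative rules (L{y''} = s^2 Y - s·y(0) - y'(0) and L{y'} = sY - y(0), with y(0) = 3, y'(0) = -5) turn the left side into (s^2 + 6*s - 8)Y - (3*s + 13).
The right side is L{e^(-9*t)} = 1/(s + 9).
So (s^2 + 6*s - 8)Y = 1/(s + 9) + (3*s + 13).
Divide through and combine into a single rational function.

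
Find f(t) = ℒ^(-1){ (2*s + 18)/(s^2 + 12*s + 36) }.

Factor the denominator: s^2 + 12*s + 36 = (s + 6)^2.
Partial fraction decomposition gives [2/(s + 6)] + [6/(s + 6)^2].
Invert each term: 2/(s + 6) ↔ 2e^(-6t); 6/(s + 6)^2 ↔ 6t·e^(-6t).

f(t) = 6*t*exp(-6*t) + 2*exp(-6*t)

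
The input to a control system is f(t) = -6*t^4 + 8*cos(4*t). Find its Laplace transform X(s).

Apply the Laplace transform termwise.
(-6)·[L{t^4} = 4!/s^5 = 24/s^5]; (8)·[L{cos(4t)} = s/(s^2 + 16)].

X(s) = 8*s/(s^2 + 16) - 144/s^5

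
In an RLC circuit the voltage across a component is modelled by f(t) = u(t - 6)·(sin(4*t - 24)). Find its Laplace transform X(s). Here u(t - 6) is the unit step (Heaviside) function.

By the second shifting theorem, L{u(t - c)·g(t - c)} = e^(-cs)·G(s) with c = 6 and G(s) = L{g(t)}.
L{sin(4t)} = 4/(s^2 + 16).

X(s) = 4*exp(-6*s)/(s^2 + 16)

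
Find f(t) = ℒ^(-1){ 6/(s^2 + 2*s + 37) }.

Rewrite the denominator: s^2 + 2*s + 37 = (s + 1)^2 + 36.
The form in (s + 1) signals a first-shifting-theorem factor e^(-t).
Since L{sin(6t)} = 6/(s^2 + 36), the inverse is e^(-t)*sin(6*t).

f(t) = exp(-t)*sin(6*t)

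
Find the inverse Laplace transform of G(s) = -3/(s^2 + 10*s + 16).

Rewrite the denominator: s^2 + 10*s + 16 = (s + 5)^2 - 9.
The form in (s + 5) signals a first-shifting-theorem factor e^(-5t).
Since L{sinh(3t)} = 3/(s^2 - 9), the inverse is e^(-5*t)*sinh(3*t), scaled by -1.

-exp(-5*t)*sinh(3*t)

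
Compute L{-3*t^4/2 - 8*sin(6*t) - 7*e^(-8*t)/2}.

The transform is linear, so treat each term independently.
(-7/2)·[L{e^(-8t)} = 1/(s + 8)]; (-8)·[L{sin(6t)} = 6/(s^2 + 36)]; (-3/2)·[L{t^4} = 4!/s^5 = 24/s^5].

-48/(s^2 + 36) - 7/(2*(s + 8)) - 36/s^5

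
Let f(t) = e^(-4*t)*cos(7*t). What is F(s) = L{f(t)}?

L{cos(7t)} = s/(s^2 + 49).
By the first shifting theorem, multiplying by e^(-4t) replaces s with s + 4.

F(s) = (s + 4)/((s + 4)^2 + 49)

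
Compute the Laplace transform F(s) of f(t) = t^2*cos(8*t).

L{cos(8t)} = s/(s^2 + 64).
Then apply L{t^2·g(t)} = (-1)^2 d^2/ds^2[G(s)] with G(s) = s/(s^2 + 64):
differentiating 2 times and applying the sign gives 2*s*(s^2 - 192)/(s^2 + 64)^3.

F(s) = 2*s*(s^2 - 192)/(s^2 + 64)^3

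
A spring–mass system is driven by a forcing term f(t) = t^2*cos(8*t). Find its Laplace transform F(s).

F(s) = 2*s*(s^2 - 192)/(s^2 + 64)^3

L{cos(8t)} = s/(s^2 + 64).
Then apply L{t^2·g(t)} = (-1)^2 d^2/ds^2[G(s)] with G(s) = s/(s^2 + 64):
differentiating 2 times and applying the sign gives 2*s*(s^2 - 192)/(s^2 + 64)^3.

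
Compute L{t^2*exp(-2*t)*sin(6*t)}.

36*(s^2 + 4*s - 8)/(s^2 + 4*s + 40)^3

L{sin(6t)} = 6/(s^2 + 36).
Multiplying by e^(-2t) shifts s → s + 2, so L{exp(-2*t)*sin(6*t)} = 6/((s + 2)^2 + 36).
Then apply L{t^2·g(t)} = (-1)^2 d^2/ds^2[G(s)] with G(s) = 6/((s + 2)^2 + 36):
differentiating 2 times and applying the sign gives 36*(s^2 + 4*s - 8)/(s^2 + 4*s + 40)^3.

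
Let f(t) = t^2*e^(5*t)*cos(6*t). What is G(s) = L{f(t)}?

L{cos(6t)} = s/(s^2 + 36).
Multiplying by e^(5t) shifts s → s - 5, so L{e^(5*t)*cos(6*t)} = (s - 5)/((s - 5)^2 + 36).
Then apply L{t^2·g(t)} = (-1)^2 d^2/ds^2[H(s)] with H(s) = (s - 5)/((s - 5)^2 + 36):
differentiating 2 times and applying the sign gives 2*(s - 5)*(s^2 - 10*s - 83)/(s^2 - 10*s + 61)^3.

G(s) = 2*(s - 5)*(s^2 - 10*s - 83)/(s^2 - 10*s + 61)^3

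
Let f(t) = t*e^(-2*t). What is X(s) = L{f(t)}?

L{t} = 1!/s^2 = 1/s^2.
By the first shifting theorem, multiplying by e^(-2t) replaces s with s + 2.

X(s) = (s + 2)^(-2)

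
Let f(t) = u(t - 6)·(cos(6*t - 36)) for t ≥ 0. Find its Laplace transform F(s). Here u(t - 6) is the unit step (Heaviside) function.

By the second shifting theorem, L{u(t - c)·g(t - c)} = e^(-cs)·G(s) with c = 6 and G(s) = L{g(t)}.
L{cos(6t)} = s/(s^2 + 36).

F(s) = s*exp(-6*s)/(s^2 + 36)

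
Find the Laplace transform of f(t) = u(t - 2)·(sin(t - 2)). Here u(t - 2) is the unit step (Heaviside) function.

exp(-2*s)/(s^2 + 1)

By the second shifting theorem, L{u(t - c)·g(t - c)} = e^(-cs)·G(s) with c = 2 and G(s) = L{g(t)}.
L{sin(t)} = 1/(s^2 + 1).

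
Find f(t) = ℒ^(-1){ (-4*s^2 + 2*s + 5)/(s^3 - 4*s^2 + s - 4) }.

Factor the denominator: s^3 - 4*s^2 + s - 4 = (s - 4)*(s^2 + 1).
Partial fraction decomposition gives [-3/(s - 4)] + [-s/(s^2 + 1)] + [-2/(s^2 + 1)].
Invert each term: -3/(s - 4) ↔ -3e^(4t); -1·s/(s^2 + 1) ↔ -cos(t); -2·1/(s^2 + 1) ↔ -2sin(t).

f(t) = -3*exp(4*t) - 2*sin(t) - cos(t)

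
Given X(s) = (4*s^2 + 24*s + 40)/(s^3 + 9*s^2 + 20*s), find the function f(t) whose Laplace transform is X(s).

Factor the denominator: s^3 + 9*s^2 + 20*s = s*(s + 4)*(s + 5).
Partial fraction decomposition gives [2/s] + [4/(s + 5)] + [-2/(s + 4)].
Invert each term: 2/(s - 0) ↔ 2e^(0t); 4/(s + 5) ↔ 4e^(-5t); -2/(s + 4) ↔ -2e^(-4t).

f(t) = 2 - 2*exp(-4*t) + 4*exp(-5*t)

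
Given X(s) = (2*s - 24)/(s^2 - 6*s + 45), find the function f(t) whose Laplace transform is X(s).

Complete the square in the denominator: s^2 - 6*s + 45 = (s - 3)^2 + 6^2.
Split the numerator to match: 2*s - 24 = 2·(s - 3) - 3·6.
Invert each term: 2·(s - 3)/((s - 3)^2 + 36) ↔ 2e^(3t)cos(6t); -3·6/((s - 3)^2 + 36) ↔ -3e^(3t)sin(6t).

f(t) = -3*exp(3*t)*sin(6*t) + 2*exp(3*t)*cos(6*t)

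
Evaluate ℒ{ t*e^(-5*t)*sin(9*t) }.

L{sin(9t)} = 9/(s^2 + 81).
Multiplying by e^(-5t) shifts s → s + 5, so L{e^(-5*t)*sin(9*t)} = 9/((s + 5)^2 + 81).
Then apply L{t·g(t)} = -d/ds[G(s)] with G(s) = 9/((s + 5)^2 + 81):
differentiating 1 time and applying the sign gives 18*(s + 5)/(s^2 + 10*s + 106)^2.

18*(s + 5)/(s^2 + 10*s + 106)^2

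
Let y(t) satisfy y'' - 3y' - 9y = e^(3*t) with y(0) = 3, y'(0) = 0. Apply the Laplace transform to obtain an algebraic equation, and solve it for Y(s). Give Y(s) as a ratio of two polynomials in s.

Laplace-transform each side.
The derivative rules (L{y''} = s^2 Y - s·y(0) - y'(0) and L{y'} = sY - y(0), with y(0) = 3, y'(0) = 0) turn the left side into (s^2 - 3*s - 9)Y - (3*s - 9).
The right side is L{e^(3*t)} = 1/(s - 3).
So (s^2 - 3*s - 9)Y = 1/(s - 3) + (3*s - 9).
Isolate Y and clear denominators.

Y(s) = (3*s^2 - 18*s + 28)/(s^3 - 6*s^2 + 27)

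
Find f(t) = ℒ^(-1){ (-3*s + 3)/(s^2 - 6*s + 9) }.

f(t) = -6*t*exp(3*t) - 3*exp(3*t)

Factor the denominator: s^2 - 6*s + 9 = (s - 3)^2.
Partial fraction decomposition gives [-3/(s - 3)] + [-6/(s - 3)^2].
Invert each term: -3/(s - 3) ↔ -3e^(3t); -6/(s - 3)^2 ↔ -6t·e^(3t).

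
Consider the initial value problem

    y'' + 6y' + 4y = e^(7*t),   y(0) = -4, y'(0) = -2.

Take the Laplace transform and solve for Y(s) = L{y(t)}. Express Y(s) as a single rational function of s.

Transform both sides with L{·}.
With L{y''} = s^2 Y - s·y(0) - y'(0) and L{y'} = sY - y(0), with y(0) = -4, y'(0) = -2: the LHS transforms to (s^2 + 6*s + 4)Y - (-4*s - 26).
The right side is L{e^(7*t)} = 1/(s - 7).
So (s^2 + 6*s + 4)Y = 1/(s - 7) + (-4*s - 26).
Divide through and combine into a single rational function.

Y(s) = (-4*s^2 + 2*s + 183)/(s^3 - s^2 - 38*s - 28)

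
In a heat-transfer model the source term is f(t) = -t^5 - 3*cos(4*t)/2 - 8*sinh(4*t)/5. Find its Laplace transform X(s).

Apply the Laplace transform termwise.
(-1)·[L{t^5} = 5!/s^6 = 120/s^6]; (-3/2)·[L{cos(4t)} = s/(s^2 + 16)]; (-8/5)·[L{sinh(4t)} = 4/(s^2 - 16)].

X(s) = -3*s/(2*(s^2 + 16)) - 32/(5*(s^2 - 16)) - 120/s^6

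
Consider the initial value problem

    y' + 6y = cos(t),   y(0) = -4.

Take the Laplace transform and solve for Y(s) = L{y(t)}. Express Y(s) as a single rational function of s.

Laplace-transform each side.
The derivative rules (L{y'} = sY - y(0) = sY - (-4)) turn the left side into (s + 6)Y - (-4).
The right side is L{cos(t)} = s/(s^2 + 1).
So (s + 6)Y = s/(s^2 + 1) + (-4).
Divide through and combine into a single rational function.

Y(s) = (-4*s^2 + s - 4)/(s^3 + 6*s^2 + s + 6)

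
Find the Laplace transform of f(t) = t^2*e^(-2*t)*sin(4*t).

L{sin(4t)} = 4/(s^2 + 16).
Multiplying by e^(-2t) shifts s → s + 2, so L{e^(-2*t)*sin(4*t)} = 4/((s + 2)^2 + 16).
Then apply L{t^2·g(t)} = (-1)^2 d^2/ds^2[H(s)] with H(s) = 4/((s + 2)^2 + 16):
differentiating 2 times and applying the sign gives 8*(3*s^2 + 12*s - 4)/(s^2 + 4*s + 20)^3.

8*(3*s^2 + 12*s - 4)/(s^2 + 4*s + 20)^3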